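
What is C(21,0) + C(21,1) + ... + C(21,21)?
2,097,152

Sum of binomial coefficients = 2^21 = 2,097,152.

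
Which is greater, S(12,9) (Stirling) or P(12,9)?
S(12,9) = 9·S(11,9) + S(11,8) = 9·1,155 + 11,880 = 22,275; P(12,9) = 79,833,600.

Answer: P(12,9)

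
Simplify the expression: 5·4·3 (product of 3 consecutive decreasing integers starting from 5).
60

Explanation: This is P(5,3) = 5!/(2)! = 60.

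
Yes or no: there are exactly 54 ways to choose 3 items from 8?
No

Reasoning: C(8,3) = 56 ≠ 54.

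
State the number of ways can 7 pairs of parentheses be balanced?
429

Explanation: Using the Catalan number formula: C_n = C(2n, n) / (n+1)
C_7 = C(14, 7) / (7+1)
     = 3432 / 8
     = 429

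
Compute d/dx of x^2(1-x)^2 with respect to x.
2x^1(1-x)^2 - 2x^2(1-x)^1

Reasoning: Product rule: 2x^{1}(1-x)^{2} + x^2·(-2)(1-x)^{1}.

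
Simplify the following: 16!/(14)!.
240

Working:
This equals 16×15 = 240.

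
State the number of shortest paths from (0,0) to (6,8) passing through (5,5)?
1,008

Explanation: To (5,5): C(10,5)=252. From there: C(4,1)=4. Total: 1,008.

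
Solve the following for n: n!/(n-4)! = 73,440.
18

Reasoning: n!/(n-4)! = n×(n-1)×(n-2)×(n-3), a product of 4 consecutive integers ≈ (n−1.5)^4. 73,440^(1/4) + 1.5 ≈ 18.0; check n = 18: 18×17×16×15 = 73,440 ✓. So n = 18.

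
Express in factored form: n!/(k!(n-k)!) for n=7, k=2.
C(7,2) = 21

This is the binomial coefficient C(7,2) = 21.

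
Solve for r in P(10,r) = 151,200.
6

Explanation: P(10,r) = 10·9·…·(10−r+1), a product of r factors. Multiplying down from 10: 10 = 10; 10·9 = 90; 10·9·8 = 720; 10·9·8·7 = 5,040; 10·9·8·7·6 = 30,240; 10·9·8·7·6·5 = 151,200 ✓ (6 factors). So r = 6.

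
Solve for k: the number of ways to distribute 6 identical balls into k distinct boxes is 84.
4

Explanation: Stars and bars: the count is C(6+k−1, k−1), increasing in k. k=2: C(7,1) = 7, k=3: C(8,2) = 28, k=4: C(9,3) = 84 ✓. So k = 4.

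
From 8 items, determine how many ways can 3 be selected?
56

C(8,3) = 8! / (3! × (8-3)!)
         = 8! / (3! × 5!)
         = 56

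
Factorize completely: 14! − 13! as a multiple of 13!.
14! − 13! = 14·13! − 13! = (14 − 1)·13! = 13 × 13! = 80,951,270,400.

Answer: 13 × 13! = 80,951,270,400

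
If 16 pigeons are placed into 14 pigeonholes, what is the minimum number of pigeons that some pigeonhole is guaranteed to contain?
2
Pigeonhole: ⌈16/14⌉ = 2.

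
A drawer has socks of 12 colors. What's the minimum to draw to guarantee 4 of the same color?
37

Explanation: Worst case: 3 of each = 36. One more: 37.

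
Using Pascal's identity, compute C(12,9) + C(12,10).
286

C(12,9) + C(12,10) = C(13,10) = 286.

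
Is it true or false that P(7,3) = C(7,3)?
P(7,3) = 210 but C(7,3) = 35; they differ by a factor of 3! = 6, so the statement does not hold.
Final answer: False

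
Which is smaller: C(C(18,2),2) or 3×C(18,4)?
3×C(18,4)
C(C(18,2),2)=11,628, 3×C(18,4)=9,180.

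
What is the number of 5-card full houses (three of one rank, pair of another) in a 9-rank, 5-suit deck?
7,200

Explanation: Triple rank: 9. Triple suits: C(5,3)=10. Pair rank: 8. Pair suits: C(5,2)=10. Total: 7,200.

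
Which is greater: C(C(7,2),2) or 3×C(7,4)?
C(C(7,2),2)

Explanation: C(C(7,2),2)=210, 3×C(7,4)=105.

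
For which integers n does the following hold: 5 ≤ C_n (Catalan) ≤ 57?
C_2=2; C_3=5; C_4=14; C_5=42; C_6=132. So valid n = 3, 4, 5.

Answer: 3, 4, 5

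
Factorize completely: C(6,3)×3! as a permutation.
P(6,3)

Solution: C(6,3)×3! = [6!/(3!(3)!)]×3! = 6!/(3)! = P(6,3) = 120.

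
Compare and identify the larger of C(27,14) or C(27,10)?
C(27,14)

Working:
C(27,14)=20,058,300, C(27,10)=8,436,285.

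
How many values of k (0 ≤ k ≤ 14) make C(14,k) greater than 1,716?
5

Working:
Row 14 is unimodal and symmetric about k=14/2. C(14,4)=1,001 ≤ 1,716; C(14,5)=2,002 > 1,716; by symmetry C(14,k) > 1,716 for k = 5..9. That's 9 - 5 + 1 = 5 values.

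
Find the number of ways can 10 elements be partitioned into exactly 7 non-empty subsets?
5,880

This equals S(10,7), the Stirling number of the 2nd kind.
Using the Stirling recurrence: S(n,k) = k·S(n-1,k) + S(n-1,k-1)
S(10,7) = 7·S(9,7) + S(9,6)
         = 7·462 + 2646
         = 3234 + 2646
         = 5,880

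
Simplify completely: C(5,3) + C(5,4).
15

Reasoning: By Pascal's identity: C(6,4) = 15.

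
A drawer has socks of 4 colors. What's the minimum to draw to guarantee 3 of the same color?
9

Explanation: Worst case: 2 of each = 8. One more: 9.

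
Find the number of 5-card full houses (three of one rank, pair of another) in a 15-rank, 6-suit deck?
Triple rank: 15. Triple suits: C(6,3)=20. Pair rank: 14. Pair suits: C(6,2)=15. Total: 63,000.

Answer: 63,000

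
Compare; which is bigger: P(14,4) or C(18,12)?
P(14,4)

P(14,4)=24,024, C(18,12)=18,564.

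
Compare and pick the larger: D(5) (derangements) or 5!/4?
D(5)

Reasoning: D(5) = (5-1)·[D(4) + D(3)] = 4·[9 + 2] = 44; 5!/4 = 120/4 = 30.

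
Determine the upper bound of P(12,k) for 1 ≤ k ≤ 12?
479,001,600

Reasoning: P(12,k) increases in k, so maximum at k = 12: 12! = 479,001,600.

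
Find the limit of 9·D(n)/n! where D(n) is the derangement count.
9/e

Working:
D(n)/n! → 1/e, so 9·D(n)/n! → 9/e.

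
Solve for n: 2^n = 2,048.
11

2,048 = 1,024 × 2 = 2^10 × 2^1 = 2^11, so n = 11.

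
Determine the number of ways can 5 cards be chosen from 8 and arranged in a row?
6,720

Explanation: P(8,5) = 8!/(8-5)! = 6,720.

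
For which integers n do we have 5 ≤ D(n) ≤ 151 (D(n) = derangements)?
4, 5

Explanation: Using D(n) = (n−1)[D(n−1) + D(n−2)] with D(1)=0, D(2)=1: D(3)=2; D(4)=9; D(5)=44; D(6)=265. So valid n = 4, 5.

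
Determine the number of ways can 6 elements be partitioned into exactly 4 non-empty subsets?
This equals S(6,4), the Stirling number of the 2nd kind.
Using the Stirling recurrence: S(n,k) = k·S(n-1,k) + S(n-1,k-1)
S(6,4) = 4·S(5,4) + S(5,3)
         = 4·10 + 25
         = 40 + 25
         = 65

Answer: 65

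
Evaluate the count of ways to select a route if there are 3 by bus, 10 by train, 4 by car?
17

Working:
By the addition principle: 3 + 10 + 4 = 17.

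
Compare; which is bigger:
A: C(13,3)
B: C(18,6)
B

Working:
A=C(13,3)=286, B=C(18,6)=18,564.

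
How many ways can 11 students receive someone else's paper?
14,684,570

Solution: Using D(n) = (n-1)[D(n-1) + D(n-2)]:
D(11) = (11-1) × [D(10) + D(9)]
      = 10 × [1334961 + 133496]
      = 10 × 1468457
      = 14,684,570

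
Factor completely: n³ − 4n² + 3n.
n(n − 1)(n − 3)

Working:
n³ − 4n² + 3n = n(n² − 4n + 3) = n(n − 1)(n − 3).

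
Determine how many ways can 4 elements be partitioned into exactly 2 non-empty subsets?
This equals S(4,2), the Stirling number of the 2nd kind.
Using the Stirling recurrence: S(n,k) = k·S(n-1,k) + S(n-1,k-1)
S(4,2) = 2·S(3,2) + S(3,1)
         = 2·3 + 1
         = 6 + 1
         = 7

Answer: 7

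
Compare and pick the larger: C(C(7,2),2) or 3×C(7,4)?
C(C(7,2),2)

Explanation: C(C(7,2),2)=210, 3×C(7,4)=105.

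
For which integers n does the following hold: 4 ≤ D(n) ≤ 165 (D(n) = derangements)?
4, 5

Using D(n) = (n−1)[D(n−1) + D(n−2)] with D(1)=0, D(2)=1: D(3)=2; D(4)=9; D(5)=44; D(6)=265. So valid n = 4, 5.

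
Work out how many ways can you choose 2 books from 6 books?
C(6,2) = 6! / (2! × (6-2)!)
         = 6! / (2! × 4!)
         = 15

Answer: 15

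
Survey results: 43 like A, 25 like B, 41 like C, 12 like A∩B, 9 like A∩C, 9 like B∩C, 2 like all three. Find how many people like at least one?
81
|A∪B∪C| = 43+25+41-12-9-9+2 = 81.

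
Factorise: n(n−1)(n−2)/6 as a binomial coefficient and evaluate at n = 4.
C(n,3); C(4,3) = 4

n(n−1)(n−2)/6 = n!/(3!(n−3)!) = C(n,3). At n = 4: C(4,3) = 4.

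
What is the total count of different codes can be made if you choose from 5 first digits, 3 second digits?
15

Working:
By the multiplication principle: 5 × 3 = 15.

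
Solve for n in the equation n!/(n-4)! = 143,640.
21

Solution: n!/(n-4)! = n×(n-1)×(n-2)×(n-3), a product of 4 consecutive integers ≈ (n−1.5)^4. 143,640^(1/4) + 1.5 ≈ 21.0; check n = 21: 21×20×19×18 = 143,640 ✓. So n = 21.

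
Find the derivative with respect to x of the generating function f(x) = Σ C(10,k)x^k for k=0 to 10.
Term-by-term differentiation gives Σ k·C(10,k)x^{k-1} for k=1 to 10.
Final answer: Σ k·C(10,k)x^(k-1) for k=1 to 10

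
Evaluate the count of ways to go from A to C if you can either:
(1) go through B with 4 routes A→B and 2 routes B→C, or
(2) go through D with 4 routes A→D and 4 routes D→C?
Route via B: 4×2=8. Route via D: 4×4=16. Total: 24.

Answer: 24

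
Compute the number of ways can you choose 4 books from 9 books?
126

Explanation: C(9,4) = 9! / (4! × (9-4)!)
         = 9! / (4! × 5!)
         = 126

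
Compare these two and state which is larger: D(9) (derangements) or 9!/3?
D(9)

Working:
D(9) = (9-1)·[D(8) + D(7)] = 8·[14,833 + 1,854] = 133,496; 9!/3 = 362,880/3 = 120,960.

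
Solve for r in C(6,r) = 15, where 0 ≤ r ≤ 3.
2

Reasoning: C(6,r) is increasing for 0 ≤ r ≤ 3. Stepping up (C(6,r+1) = C(6,r)·(6−r)/(r+1)): C(6,1) = 6, C(6,2) = 15 ✓. So r = 2.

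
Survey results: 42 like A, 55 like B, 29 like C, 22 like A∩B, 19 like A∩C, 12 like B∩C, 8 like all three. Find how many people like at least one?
|A∪B∪C| = 42+55+29-22-19-12+8 = 81.

Answer: 81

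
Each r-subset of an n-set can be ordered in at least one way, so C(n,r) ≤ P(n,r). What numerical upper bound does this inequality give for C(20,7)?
390,700,800
P(20,7) = 20·19·18·17·16·15·14 = 390,700,800, so C(20,7) ≤ 390,700,800. (The bound is loose by a factor of 7! = 5,040: C(20,7) = 390,700,800/5,040 = 77,520.)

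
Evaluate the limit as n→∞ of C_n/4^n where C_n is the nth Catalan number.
C_n ~ 4^n/(n^(3/2)√π), so n^0·C_n/4^n ~ n^(0 − 3/2)/√π → 0.
Final answer: 0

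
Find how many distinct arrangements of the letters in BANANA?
60

Working:
Word has 6 letters (B=1, A=3, N=2). Arrangements: 6!/Π(k!) = 60.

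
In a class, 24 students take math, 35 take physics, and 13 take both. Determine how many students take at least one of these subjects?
46

Solution: |A∪B| = |A|+|B|-|A∩B| = 24+35-13 = 46.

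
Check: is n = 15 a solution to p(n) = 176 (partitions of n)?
Yes

Working:
Pentagonal recurrence p(n) = p(n−1) + p(n−2) − p(n−5) − p(n−7) + …: p(15) = p(14) + p(13) − p(10) − p(8) + p(3) + p(0) = 135 + 101 − 42 − 22 + 3 + 1 = 176, which equals 176.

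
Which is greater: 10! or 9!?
10!

Working:
10!=3,628,800, 9!=362,880. 10! > 9!.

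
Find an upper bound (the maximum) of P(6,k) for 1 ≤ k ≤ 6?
720

Solution: P(6,k) increases in k, so maximum at k = 6: 6! = 720.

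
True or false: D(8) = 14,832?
Derangements of 8 elements: D(8) = (8-1)·[D(7) + D(6)] = 7·[1,854 + 265] = 14,833.
Final answer: False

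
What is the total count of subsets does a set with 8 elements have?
256

Reasoning: Each element can be included or excluded: 2^8 = 256.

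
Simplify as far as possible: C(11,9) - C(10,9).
45

Solution: C(11,9) - C(10,9) = C(10,8) = 45.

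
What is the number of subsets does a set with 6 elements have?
Each element can be included or excluded: 2^6 = 64.
Final answer: 64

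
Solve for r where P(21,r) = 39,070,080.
P(21,r) = 21·20·…·(21−r+1), a product of r factors. Multiplying down from 21: 21 = 21; 21·20 = 420; 21·20·19 = 7,980; 21·20·19·18 = 143,640; 21·20·19·18·17 = 2,441,880; 21·20·19·18·17·16 = 39,070,080 ✓ (6 factors). So r = 6.

Answer: 6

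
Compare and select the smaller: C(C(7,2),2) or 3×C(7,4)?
3×C(7,4)
C(C(7,2),2)=210, 3×C(7,4)=105.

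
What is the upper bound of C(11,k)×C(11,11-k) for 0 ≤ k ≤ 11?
213,444

Explanation: C(11,k)·C(11,11-k) = C(11,k)², maximised at the centre k = 5: C(11,5)² = 213,444.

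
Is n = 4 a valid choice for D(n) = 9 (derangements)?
Yes

Solution: D(4) = (4-1)·[D(3) + D(2)] = 3·[2 + 1] = 9, which equals 9.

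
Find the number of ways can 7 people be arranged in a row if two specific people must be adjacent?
1,440

Solution: Treat pair as unit: (7-1)! arrangements × 2 internal orders = 1,440.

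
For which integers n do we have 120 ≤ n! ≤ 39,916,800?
n! is strictly increasing; 5! = 120 and 11! = 39,916,800, so valid n = 5, 6, 7, 8, 9, 10, 11.

Answer: 5, 6, 7, 8, 9, 10, 11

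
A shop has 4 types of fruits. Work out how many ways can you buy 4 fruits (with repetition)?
35

Stars and bars: C(4+4-1, 4) = C(7, 4) = 35.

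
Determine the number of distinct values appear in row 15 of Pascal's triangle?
8

Solution: Row 15 has entries C(15,0)..C(15,15); by symmetry C(15,k)=C(15,15-k), giving 8 distinct values.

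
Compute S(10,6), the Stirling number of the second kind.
Using the Stirling recurrence: S(n,k) = k·S(n-1,k) + S(n-1,k-1)
S(10,6) = 6·S(9,6) + S(9,5)
         = 6·2646 + 6951
         = 15876 + 6951
         = 22,827

Answer: 22,827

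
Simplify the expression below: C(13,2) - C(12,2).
12

C(13,2) - C(12,2) = C(12,1) = 12.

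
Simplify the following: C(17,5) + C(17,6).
By Pascal's identity: C(18,6) = 18,564.
Final answer: 18,564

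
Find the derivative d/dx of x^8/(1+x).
(8x^7(1+x) - x^8)/(1+x)²

Explanation: Quotient rule: [8x^{7}(1+x) - x^8]/(1+x)².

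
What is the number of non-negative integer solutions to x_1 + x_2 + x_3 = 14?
C(14+3-1, 3-1) = 120.
Final answer: 120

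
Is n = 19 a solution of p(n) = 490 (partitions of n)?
Pentagonal recurrence p(n) = p(n−1) + p(n−2) − p(n−5) − p(n−7) + …: p(19) = p(18) + p(17) − p(14) − p(12) + p(7) + p(4) = 385 + 297 − 135 − 77 + 15 + 5 = 490, which equals 490.

Answer: Yes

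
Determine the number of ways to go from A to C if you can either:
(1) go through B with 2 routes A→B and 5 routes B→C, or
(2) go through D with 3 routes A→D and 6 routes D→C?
28

Solution: Route via B: 2×5=10. Route via D: 3×6=18. Total: 28.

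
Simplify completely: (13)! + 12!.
6,706,022,400

Reasoning: (13)! + 12! = (13)·12! + 12! = (13+1)·12! = 14·12! = 6,706,022,400.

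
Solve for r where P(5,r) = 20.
2

Solution: P(5,r) = 5·4·…·(5−r+1), a product of r factors. Multiplying down from 5: 5 = 5; 5·4 = 20 ✓ (2 factors). So r = 2.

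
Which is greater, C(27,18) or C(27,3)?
C(27,18)=4,686,825, C(27,3)=2,925.
Final answer: C(27,18)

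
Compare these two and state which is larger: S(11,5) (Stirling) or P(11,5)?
S(11,5)

Reasoning: S(11,5) = 5·S(10,5) + S(10,4) = 5·42,525 + 34,105 = 246,730; P(11,5) = 55,440.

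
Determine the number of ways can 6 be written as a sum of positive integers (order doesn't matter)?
Pentagonal recurrence p(n) = p(n−1) + p(n−2) − p(n−5) − p(n−7) + …: p(6) = p(5) + p(4) − p(1) = 7 + 5 − 1 = 11.

Answer: 11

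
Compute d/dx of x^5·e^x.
(5x^4 + x^5)e^x
Product rule: d/dx[x^5]·e^x + x^5·d/dx[e^x] = 5x^{4}e^x + x^5e^x.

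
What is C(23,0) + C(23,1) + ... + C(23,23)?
8,388,608

Sum of binomial coefficients = 2^23 = 8,388,608.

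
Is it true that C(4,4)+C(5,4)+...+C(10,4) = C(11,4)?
False

Working:
Hockey stick identity gives Σ = C(11,5) = 462; RHS C(11,4) = 330.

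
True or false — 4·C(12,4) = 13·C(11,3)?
False

Solution: Absorption identity k·C(n,k) = n·C(n-1,k-1). LHS = 4·495 = 1,980; RHS = 13·165 = 2,145.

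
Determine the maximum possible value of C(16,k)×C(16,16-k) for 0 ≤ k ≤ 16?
165,636,900

Explanation: C(16,k)·C(16,16-k) = C(16,k)², maximised at the centre k = 8: C(16,8)² = 165,636,900.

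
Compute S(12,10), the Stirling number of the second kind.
1,705

Solution: Using the Stirling recurrence: S(n,k) = k·S(n-1,k) + S(n-1,k-1)
S(12,10) = 10·S(11,10) + S(11,9)
         = 10·55 + 1155
         = 550 + 1155
         = 1,705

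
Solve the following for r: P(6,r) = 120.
P(6,r) = 6·5·…·(6−r+1), a product of r factors. Multiplying down from 6: 6 = 6; 6·5 = 30; 6·5·4 = 120 ✓ (3 factors). So r = 3.
Final answer: 3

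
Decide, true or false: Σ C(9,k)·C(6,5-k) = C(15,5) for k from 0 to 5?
True

Explanation: Vandermonde's identity gives C(15,5) = 3,003; RHS C(15,5) = 3,003.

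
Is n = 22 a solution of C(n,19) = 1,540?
C(22,19) = 22·21·20·19·18·17·16·15·14·13·12·11·10·9·8·7·6·5·4/19! = 187,333,454,629,601,280,000/121,645,100,408,832,000 = 1,540, which equals 1,540.

Answer: Yes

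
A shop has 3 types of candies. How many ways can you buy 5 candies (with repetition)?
Stars and bars: C(5+3-1, 5) = C(7, 5) = 21.

Answer: 21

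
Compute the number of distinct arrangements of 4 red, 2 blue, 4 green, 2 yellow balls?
207,900

Reasoning: Multinomial: 12!/(4! × 2! × 4! × 2!) = 207,900.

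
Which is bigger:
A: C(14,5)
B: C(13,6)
A

Working:
A=C(14,5)=2,002, B=C(13,6)=1,716.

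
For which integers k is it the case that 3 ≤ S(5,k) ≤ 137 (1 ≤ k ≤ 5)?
2, 3, 4

Explanation: S(5,1)=1; S(5,2)=15; S(5,3)=25; S(5,4)=10; S(5,5)=1. So valid k = 2, 3, 4.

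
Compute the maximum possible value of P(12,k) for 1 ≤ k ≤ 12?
479,001,600

Solution: P(12,k) increases in k, so maximum at k = 12: 12! = 479,001,600.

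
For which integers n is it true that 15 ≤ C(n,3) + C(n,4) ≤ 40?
5, 6

Reasoning: C(4,3)+C(4,4)=5; C(5,3)+C(5,4)=15; C(6,3)+C(6,4)=35; C(7,3)+C(7,4)=70. So valid n = 5, 6.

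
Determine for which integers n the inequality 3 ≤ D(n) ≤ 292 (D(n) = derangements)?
4, 5, 6

Working:
Using D(n) = (n−1)[D(n−1) + D(n−2)] with D(1)=0, D(2)=1: D(3)=2; D(4)=9; D(5)=44; D(6)=265; D(7)=1,854. So valid n = 4, 5, 6.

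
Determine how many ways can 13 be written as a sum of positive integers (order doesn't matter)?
101

Reasoning: Pentagonal recurrence p(n) = p(n−1) + p(n−2) − p(n−5) − p(n−7) + …: p(13) = p(12) + p(11) − p(8) − p(6) + p(1) = 77 + 56 − 22 − 11 + 1 = 101.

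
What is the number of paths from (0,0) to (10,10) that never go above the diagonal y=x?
16,796

Reasoning: Counted by the Catalan number C_10: C_10 = C(20,10)/(10+1) = 184,756/11 = 16,796.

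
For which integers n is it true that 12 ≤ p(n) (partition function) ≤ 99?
7, 8, 9, 10, 11, 12

Reasoning: Tabulating p(n) via p(n) = p(n−1) + p(n−2) − p(n−5) − p(n−7) + …: p(6)=11; p(7)=15; p(8)=22; p(9)=30; p(10)=42; p(11)=56; p(12)=77; p(13)=101. So valid n = 7, 8, 9, 10, 11, 12.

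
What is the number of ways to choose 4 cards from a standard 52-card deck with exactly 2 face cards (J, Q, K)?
12 face cards and 40 non-face cards: C(12,2) × C(40,2) = 66 × 780 = 51,480.

Answer: 51,480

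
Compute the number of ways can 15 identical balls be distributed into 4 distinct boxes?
816

Explanation: C(15+4-1, 4-1) = C(18, 3) = 816.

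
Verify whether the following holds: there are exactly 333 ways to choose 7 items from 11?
C(11,7) = 330 ≠ 333.

Answer: False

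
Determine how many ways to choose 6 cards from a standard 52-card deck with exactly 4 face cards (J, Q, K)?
12 face cards and 40 non-face cards: C(12,4) × C(40,2) = 495 × 780 = 386,100.
Final answer: 386,100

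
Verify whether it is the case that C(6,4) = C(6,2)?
Symmetry C(n,k) = C(n,n-k): C(6,4) = 15 and C(6,2) = 15. Both sides agree, so the statement holds.
Final answer: True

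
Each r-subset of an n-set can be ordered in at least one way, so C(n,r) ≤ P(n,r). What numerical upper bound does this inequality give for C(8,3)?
P(8,3) = 8·7·6 = 336, so C(8,3) ≤ 336. (The bound is loose by a factor of 3! = 6: C(8,3) = 336/6 = 56.)
Final answer: 336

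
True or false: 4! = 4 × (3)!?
True

By definition n! = n × (n-1)!, so 4! = 4 × 3!.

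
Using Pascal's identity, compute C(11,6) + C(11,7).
792

C(11,6) + C(11,7) = C(12,7) = 792.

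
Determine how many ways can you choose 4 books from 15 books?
1,365

Reasoning: C(15,4) = 15! / (4! × (15-4)!)
         = 15! / (4! × 11!)
         = 1,365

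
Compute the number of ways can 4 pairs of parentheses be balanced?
14

Using the Catalan number formula: C_n = C(2n, n) / (n+1)
C_4 = C(8, 4) / (4+1)
     = 70 / 5
     = 14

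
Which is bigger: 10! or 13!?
10!=3,628,800, 13!=6,227,020,800. 13! > 10!.
Final answer: 13!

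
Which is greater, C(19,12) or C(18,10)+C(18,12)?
C(18,10)+C(18,12)

Solution: C(19,12)=50,388; C(18,10)+C(18,12)=43,758+18,564=62,322.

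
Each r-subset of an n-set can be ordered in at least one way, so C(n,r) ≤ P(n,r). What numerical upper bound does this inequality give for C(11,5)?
55,440

Explanation: P(11,5) = 11·10·9·8·7 = 55,440, so C(11,5) ≤ 55,440. (The bound is loose by a factor of 5! = 120: C(11,5) = 55,440/120 = 462.)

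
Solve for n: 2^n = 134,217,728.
134,217,728 = 1,024 × 1,024 × 128 = 2^10 × 2^10 × 2^7 = 2^27, so n = 27.
Final answer: 27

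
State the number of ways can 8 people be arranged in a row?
Arrangements of 8 distinct objects: 8! = 40,320.

Answer: 40,320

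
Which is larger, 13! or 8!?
13!=6,227,020,800, 8!=40,320. 13! > 8!.

Answer: 13!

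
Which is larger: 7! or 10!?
10!

Explanation: 7!=5,040, 10!=3,628,800. 10! > 7!.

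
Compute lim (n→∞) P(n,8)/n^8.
1

Working:
P(n,8) = n(n-1)···(n-7) ≈ n^8 for large n. Limit = 1.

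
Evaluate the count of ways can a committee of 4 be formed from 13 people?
715

Reasoning: C(13,4) = 13! / (4! × (13-4)!)
         = 13! / (4! × 9!)
         = 715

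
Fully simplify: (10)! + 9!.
3,991,680

Explanation: (10)! + 9! = (10)·9! + 9! = (10+1)·9! = 11·9! = 3,991,680.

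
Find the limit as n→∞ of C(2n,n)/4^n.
0

C(2n,n) ~ 4^n/√(πn), so C(2n,n)/4^n ~ 1/√(πn) → 0.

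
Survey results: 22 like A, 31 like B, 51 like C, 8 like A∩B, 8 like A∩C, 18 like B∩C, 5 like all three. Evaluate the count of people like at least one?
75

Reasoning: |A∪B∪C| = 22+31+51-8-8-18+5 = 75.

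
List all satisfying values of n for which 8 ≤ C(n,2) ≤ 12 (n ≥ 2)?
5

Reasoning: C(4,2)=6; C(5,2)=10; C(6,2)=15. So valid n = 5.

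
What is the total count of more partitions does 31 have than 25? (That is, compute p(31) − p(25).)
Pentagonal recurrence p(n) = p(n−1) + p(n−2) − p(n−5) − p(n−7) + …: p(31) = p(30) + p(29) − p(26) − p(24) + p(19) + p(16) − p(9) − p(5) = 5,604 + 4,565 − 2,436 − 1,575 + 490 + 231 − 30 − 7 = 6,842.
p(25) = p(24) + p(23) − p(20) − p(18) + p(13) + p(10) − p(3) = 1,575 + 1,255 − 627 − 385 + 101 + 42 − 3 = 1,958.
Difference = 6,842 − 1,958 = 4,884.
Final answer: 4,884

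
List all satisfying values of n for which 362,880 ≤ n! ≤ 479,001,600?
9, 10, 11, 12

Explanation: n! is strictly increasing; 9! = 362,880 and 12! = 479,001,600, so valid n = 9, 10, 11, 12.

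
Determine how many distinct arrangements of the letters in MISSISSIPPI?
34,650

Word has 11 letters (M=1, I=4, S=4, P=2). Arrangements: 11!/Π(k!) = 34,650.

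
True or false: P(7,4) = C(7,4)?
False

Working:
P(7,4) = 840 and C(7,4) = 35; P(n,r) = r! × C(n,r) so P > C whenever r ≥ 2.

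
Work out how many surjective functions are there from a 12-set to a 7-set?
3,162,075,840

Working:
Onto functions = 7! × S(12,7)
First compute S(12,7) via recurrence:
Using the Stirling recurrence: S(n,k) = k·S(n-1,k) + S(n-1,k-1)
S(12,7) = 7·S(11,7) + S(11,6)
         = 7·63987 + 179487
         = 447909 + 179487
         = 627,396
Then: 5040 × 627396 = 3,162,075,840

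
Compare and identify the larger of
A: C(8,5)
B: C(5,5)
A

Explanation: A=C(8,5)=56, B=C(5,5)=1.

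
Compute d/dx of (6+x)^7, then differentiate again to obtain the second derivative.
42(6+x)^5

Explanation: First derivative: 7(6+x)^{6}. Second derivative: 7·6·(6+x)^{5} = 42(6+x)^{5}.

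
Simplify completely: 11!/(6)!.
This equals 11×10×...×7 = 55,440.
Final answer: 55,440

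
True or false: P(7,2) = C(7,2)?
False

P(7,2) = 42 and C(7,2) = 21; P(n,r) = r! × C(n,r) so P > C whenever r ≥ 2.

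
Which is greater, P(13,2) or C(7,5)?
P(13,2)

Solution: P(13,2)=156, C(7,5)=21.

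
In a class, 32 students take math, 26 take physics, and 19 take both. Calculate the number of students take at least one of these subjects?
39
|A∪B| = |A|+|B|-|A∩B| = 32+26-19 = 39.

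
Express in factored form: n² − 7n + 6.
(n − 1)(n − 6)

Seek roots whose sum is 7 and product is 6: (1, 6). So n² − 7n + 6 = (n − 1)(n − 6).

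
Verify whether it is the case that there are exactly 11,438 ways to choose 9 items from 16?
False
C(16,9) = 11,440 ≠ 11438.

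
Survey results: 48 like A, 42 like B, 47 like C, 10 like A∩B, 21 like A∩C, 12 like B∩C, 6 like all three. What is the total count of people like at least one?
|A∪B∪C| = 48+42+47-10-21-12+6 = 100.

Answer: 100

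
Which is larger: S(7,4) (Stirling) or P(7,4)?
P(7,4)
S(7,4) = 4·S(6,4) + S(6,3) = 4·65 + 90 = 350; P(7,4) = 840.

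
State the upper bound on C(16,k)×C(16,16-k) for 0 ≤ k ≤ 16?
165,636,900

Working:
C(16,k)·C(16,16-k) = C(16,k)², maximised at the centre k = 8: C(16,8)² = 165,636,900.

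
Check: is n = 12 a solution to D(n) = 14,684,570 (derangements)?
No

D(12) = (12-1)·[D(11) + D(10)] = 11·[14,684,570 + 1,334,961] = 176,214,841, which does not equal 14,684,570.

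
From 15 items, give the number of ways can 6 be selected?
C(15,6) = 15! / (6! × (15-6)!)
         = 15! / (6! × 9!)
         = 5,005

Answer: 5,005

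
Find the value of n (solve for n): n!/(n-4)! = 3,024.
9

n!/(n-4)! = n×(n-1)×(n-2)×(n-3), a product of 4 consecutive integers ≈ (n−1.5)^4. 3,024^(1/4) + 1.5 ≈ 8.9; check n = 9: 9×8×7×6 = 3,024 ✓. So n = 9.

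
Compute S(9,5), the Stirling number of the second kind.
6,951

Using the Stirling recurrence: S(n,k) = k·S(n-1,k) + S(n-1,k-1)
S(9,5) = 5·S(8,5) + S(8,4)
         = 5·1050 + 1701
         = 5250 + 1701
         = 6,951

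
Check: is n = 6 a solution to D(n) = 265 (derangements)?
Yes
D(6) = (6-1)·[D(5) + D(4)] = 5·[44 + 9] = 265, which equals 265.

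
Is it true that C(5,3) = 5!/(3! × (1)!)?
False
The correct denominator is 3!×2!, giving C(5,3) = 10; the stated RHS is 5!/(3!×1!) = 20 ≠ 10, so the statement does not hold.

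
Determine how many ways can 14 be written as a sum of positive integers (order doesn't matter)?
135

Solution: Pentagonal recurrence p(n) = p(n−1) + p(n−2) − p(n−5) − p(n−7) + …: p(14) = p(13) + p(12) − p(9) − p(7) + p(2) = 101 + 77 − 30 − 15 + 2 = 135.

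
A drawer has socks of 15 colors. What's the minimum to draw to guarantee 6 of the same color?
Worst case: 5 of each = 75. One more: 76.

Answer: 76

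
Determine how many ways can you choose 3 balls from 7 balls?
35

Solution: C(7,3) = 7! / (3! × (7-3)!)
         = 7! / (3! × 4!)
         = 35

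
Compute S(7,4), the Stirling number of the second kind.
Using the Stirling recurrence: S(n,k) = k·S(n-1,k) + S(n-1,k-1)
S(7,4) = 4·S(6,4) + S(6,3)
         = 4·65 + 90
         = 260 + 90
         = 350

Answer: 350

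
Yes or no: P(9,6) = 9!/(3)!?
Permutation formula P(n,k) = n!/(n-k)!: 9!/3! = 362,880/6 = 60,480 = P(9,6). The statement holds.
Final answer: Yes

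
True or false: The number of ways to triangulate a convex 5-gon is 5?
Triangulations of a convex 5-gon are counted by the Catalan number C_3: C_3 = C(6,3)/(3+1) = 20/4 = 5.
Final answer: True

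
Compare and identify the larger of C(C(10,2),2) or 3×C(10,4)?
C(C(10,2),2)
C(C(10,2),2)=990, 3×C(10,4)=630.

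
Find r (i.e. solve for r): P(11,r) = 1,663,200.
7
P(11,r) = 11·10·…·(11−r+1), a product of r factors. Multiplying down from 11: 11 = 11; 11·10 = 110; 11·10·9 = 990; 11·10·9·8 = 7,920; 11·10·9·8·7 = 55,440; 11·10·9·8·7·6 = 332,640; 11·10·9·8·7·6·5 = 1,663,200 ✓ (7 factors). So r = 7.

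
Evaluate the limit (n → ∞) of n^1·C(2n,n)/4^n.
∞

Reasoning: C(2n,n) ~ 4^n/√(πn), so n^1·C(2n,n)/4^n ~ n^(1 − 1/2)/√π → ∞.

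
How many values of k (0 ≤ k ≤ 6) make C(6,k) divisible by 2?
Checking C(6,k) mod 2 for k = 0..6: divisible at k = 1, 3, 5. That's 3 values.
Final answer: 3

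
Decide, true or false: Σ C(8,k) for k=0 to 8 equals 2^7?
False

Reasoning: Binomial theorem: Σ C(8,k) = (1+1)^8 = 2^8 = 256; RHS 2^7 = 128.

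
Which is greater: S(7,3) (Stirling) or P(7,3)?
S(7,3) = 3·S(6,3) + S(6,2) = 3·90 + 31 = 301; P(7,3) = 210.

Answer: S(7,3)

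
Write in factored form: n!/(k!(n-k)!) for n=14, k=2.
C(14,2) = 91

Working:
This is the binomial coefficient C(14,2) = 91.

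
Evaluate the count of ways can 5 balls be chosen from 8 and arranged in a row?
6,720

Explanation: P(8,5) = 8!/(8-5)! = 6,720.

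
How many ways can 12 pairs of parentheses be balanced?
208,012

Solution: Using the Catalan number formula: C_n = C(2n, n) / (n+1)
C_12 = C(24, 12) / (12+1)
     = 2704156 / 13
     = 208,012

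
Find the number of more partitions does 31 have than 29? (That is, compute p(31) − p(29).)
Pentagonal recurrence p(n) = p(n−1) + p(n−2) − p(n−5) − p(n−7) + …: p(31) = p(30) + p(29) − p(26) − p(24) + p(19) + p(16) − p(9) − p(5) = 5,604 + 4,565 − 2,436 − 1,575 + 490 + 231 − 30 − 7 = 6,842.
p(29) = p(28) + p(27) − p(24) − p(22) + p(17) + p(14) − p(7) − p(3) = 3,718 + 3,010 − 1,575 − 1,002 + 297 + 135 − 15 − 3 = 4,565.
Difference = 6,842 − 4,565 = 2,277.

Answer: 2,277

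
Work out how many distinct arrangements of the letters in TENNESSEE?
3,780

Solution: Word has 9 letters (T=1, E=4, N=2, S=2). Arrangements: 9!/Π(k!) = 3,780.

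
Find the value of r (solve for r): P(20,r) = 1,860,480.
5

Explanation: P(20,r) = 20·19·…·(20−r+1), a product of r factors. Multiplying down from 20: 20 = 20; 20·19 = 380; 20·19·18 = 6,840; 20·19·18·17 = 116,280; 20·19·18·17·16 = 1,860,480 ✓ (5 factors). So r = 5.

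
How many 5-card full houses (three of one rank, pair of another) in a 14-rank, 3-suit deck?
Triple rank: 14. Triple suits: C(3,3)=1. Pair rank: 13. Pair suits: C(3,2)=3. Total: 546.
Final answer: 546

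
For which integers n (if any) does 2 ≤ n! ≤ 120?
2, 3, 4, 5

Explanation: n! is strictly increasing; 2! = 2 and 5! = 120, so valid n = 2, 3, 4, 5.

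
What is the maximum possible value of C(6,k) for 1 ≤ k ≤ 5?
20

Working:
C(6,k) is maximised at the centre of the row: C(6,3) = 20.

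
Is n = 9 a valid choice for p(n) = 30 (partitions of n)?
Yes

Working:
Pentagonal recurrence p(n) = p(n−1) + p(n−2) − p(n−5) − p(n−7) + …: p(9) = p(8) + p(7) − p(4) − p(2) = 22 + 15 − 5 − 2 = 30, which equals 30.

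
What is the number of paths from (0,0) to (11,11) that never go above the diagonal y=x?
58,786

Reasoning: Counted by the Catalan number C_11: C_11 = C(22,11)/(11+1) = 705,432/12 = 58,786.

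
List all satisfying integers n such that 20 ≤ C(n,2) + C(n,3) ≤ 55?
5, 6

C(4,2)+C(4,3)=10; C(5,2)+C(5,3)=20; C(6,2)+C(6,3)=35; C(7,2)+C(7,3)=56. So valid n = 5, 6.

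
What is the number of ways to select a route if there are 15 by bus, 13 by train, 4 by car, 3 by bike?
35

Explanation: By the addition principle: 15 + 13 + 4 + 3 = 35.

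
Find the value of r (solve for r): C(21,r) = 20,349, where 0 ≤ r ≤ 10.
C(21,r) is increasing for 0 ≤ r ≤ 10. Stepping up (C(21,r+1) = C(21,r)·(21−r)/(r+1)): C(21,1) = 21, C(21,2) = 210, C(21,3) = 1,330, C(21,4) = 5,985, C(21,5) = 20,349 ✓. So r = 5.
Final answer: 5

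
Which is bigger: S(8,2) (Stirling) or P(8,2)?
S(8,2)

S(8,2) = 2·S(7,2) + S(7,1) = 2·63 + 1 = 127; P(8,2) = 56.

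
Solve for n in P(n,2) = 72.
9
P(n,2) = n(n−1) is increasing in n; n(n−1) ≈ (n−0.5)^2 = 72 gives n ≈ 9.0. Check: P(7,2) = 42, P(8,2) = 56, P(9,2) = 72 ✓. So n = 9.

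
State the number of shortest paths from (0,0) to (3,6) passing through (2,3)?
40

Solution: To (2,3): C(5,2)=10. From there: C(4,1)=4. Total: 40.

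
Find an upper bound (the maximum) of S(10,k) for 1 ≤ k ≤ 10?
42,525

Working:
Row S(10,k) for k = 1..10 (via S(n,k) = k·S(n−1,k) + S(n−1,k−1)): 1, 511, 9,330, 34,105, 42,525, 22,827, 5,880, 750, 45, 1. The row is unimodal; maximum at k = 5: 42,525.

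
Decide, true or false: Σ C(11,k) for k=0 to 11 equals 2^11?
True

Solution: Binomial theorem: Σ C(11,k) = (1+1)^11 = 2^11 = 2,048; RHS 2^11 = 2,048.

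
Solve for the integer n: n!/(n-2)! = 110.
11
n!/(n-2)! = n×(n-1), a product of 2 consecutive integers ≈ (n−0.5)^2. 110^(1/2) + 0.5 ≈ 11.0; check n = 11: 11×10 = 110 ✓. So n = 11.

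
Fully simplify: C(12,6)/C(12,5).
7/6

C(n,k+1)/C(n,k) = (n−k)/(k+1). Here (12−5)/(5+1) = 7/6 = 7/6.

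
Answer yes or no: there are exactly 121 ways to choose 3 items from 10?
No

Working:
C(10,3) = 120 ≠ 121.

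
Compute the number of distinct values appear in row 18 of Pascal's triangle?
Row 18 has entries C(18,0)..C(18,18); by symmetry C(18,k)=C(18,18-k), giving 10 distinct values.
Final answer: 10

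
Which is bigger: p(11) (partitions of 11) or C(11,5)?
C(11,5)

Solution: Pentagonal recurrence p(n) = p(n−1) + p(n−2) − p(n−5) − p(n−7) + …: p(11) = p(10) + p(9) − p(6) − p(4) = 42 + 30 − 11 − 5 = 56; C(11,5) = 462.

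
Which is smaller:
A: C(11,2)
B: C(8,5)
A

Explanation: A=C(11,2)=55, B=C(8,5)=56.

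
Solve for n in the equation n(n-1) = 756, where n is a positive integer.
28

n² − n − 756 = 0, so n = (1 ± √(1 + 4·756))/2 = (1 ± √3,025)/2 = (1 ± 55)/2, i.e. n = 28 or n = -27. Taking the positive root, n = 28 (check: 28×27 = 756).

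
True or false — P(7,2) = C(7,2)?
False

Working:
P(7,2) = 42 but C(7,2) = 21; they differ by a factor of 2! = 2, so the statement does not hold.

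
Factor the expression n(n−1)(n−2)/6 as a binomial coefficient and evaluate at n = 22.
C(n,3); C(22,3) = 1,540

Solution: n(n−1)(n−2)/6 = n!/(3!(n−3)!) = C(n,3). At n = 22: C(22,3) = 1,540.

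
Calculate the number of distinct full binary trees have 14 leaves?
742,900

Explanation: Using the Catalan number formula: C_n = C(2n, n) / (n+1)
C_13 = C(26, 13) / (13+1)
     = 10400600 / 14
     = 742,900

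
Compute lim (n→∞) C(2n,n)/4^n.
C(2n,n) ~ 4^n/√(πn), so C(2n,n)/4^n ~ 1/√(πn) → 0.

Answer: 0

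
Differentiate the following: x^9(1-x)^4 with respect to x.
Product rule: 9x^{8}(1-x)^{4} + x^9·(-4)(1-x)^{3}.

Answer: 9x^8(1-x)^4 - 4x^9(1-x)^3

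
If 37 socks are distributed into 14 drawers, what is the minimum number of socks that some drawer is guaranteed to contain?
3

Solution: Pigeonhole: ⌈37/14⌉ = 3.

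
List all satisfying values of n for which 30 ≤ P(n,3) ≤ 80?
5

Solution: P(4,3)=24; P(5,3)=60; P(6,3)=120. So valid n = 5.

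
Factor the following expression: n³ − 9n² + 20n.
n(n − 4)(n − 5)

Reasoning: n³ − 9n² + 20n = n(n² − 9n + 20) = n(n − 4)(n − 5).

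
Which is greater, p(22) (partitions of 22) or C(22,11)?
C(22,11)
Pentagonal recurrence p(n) = p(n−1) + p(n−2) − p(n−5) − p(n−7) + …: p(22) = p(21) + p(20) − p(17) − p(15) + p(10) + p(7) − p(0) = 792 + 627 − 297 − 176 + 42 + 15 − 1 = 1,002; C(22,11) = 705,432.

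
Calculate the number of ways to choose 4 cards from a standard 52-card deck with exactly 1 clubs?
118,807

13 clubs and 39 non-clubs: C(13,1) × C(39,3) = 13 × 9139 = 118,807.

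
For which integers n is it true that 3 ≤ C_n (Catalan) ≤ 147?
3, 4, 5, 6

Explanation: C_2=2; C_3=5; C_4=14; C_5=42; C_6=132; C_7=429. So valid n = 3, 4, 5, 6.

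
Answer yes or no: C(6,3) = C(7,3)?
LHS = C(6,3) = 20; RHS = C(7,3) = 35. 20 ≠ 35, so the statement does not hold.

Answer: No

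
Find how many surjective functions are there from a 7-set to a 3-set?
1,806
Onto functions = 3! × S(7,3)
First compute S(7,3) via recurrence:
Using the Stirling recurrence: S(n,k) = k·S(n-1,k) + S(n-1,k-1)
S(7,3) = 3·S(6,3) + S(6,2)
         = 3·90 + 31
         = 270 + 31
         = 301
Then: 6 × 301 = 1,806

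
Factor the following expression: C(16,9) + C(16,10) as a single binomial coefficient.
By Pascal's identity: C(16,9) + C(16,10) = C(17,10) = 19,448.
Final answer: C(17,10)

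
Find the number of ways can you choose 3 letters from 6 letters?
C(6,3) = 6! / (3! × (6-3)!)
         = 6! / (3! × 3!)
         = 20
Final answer: 20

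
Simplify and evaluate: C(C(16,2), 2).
C(16,2) = 120, then C(120, 2) = 7,140.
Final answer: 7,140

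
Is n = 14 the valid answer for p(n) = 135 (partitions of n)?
Yes

Pentagonal recurrence p(n) = p(n−1) + p(n−2) − p(n−5) − p(n−7) + …: p(14) = p(13) + p(12) − p(9) − p(7) + p(2) = 101 + 77 − 30 − 15 + 2 = 135, which equals 135.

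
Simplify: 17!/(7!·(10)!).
This is C(17,7) = 19,448.

Answer: 19,448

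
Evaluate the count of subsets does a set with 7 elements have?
128

Explanation: Each element can be included or excluded: 2^7 = 128.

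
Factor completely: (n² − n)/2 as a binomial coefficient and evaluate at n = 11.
C(n,2); C(11,2) = 55

Explanation: (n² − n)/2 = n(n−1)/2 = C(n,2). At n = 11: C(11,2) = 55.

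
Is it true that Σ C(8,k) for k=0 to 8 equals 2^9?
False

Reasoning: Binomial theorem: Σ C(8,k) = (1+1)^8 = 2^8 = 256; RHS 2^9 = 512.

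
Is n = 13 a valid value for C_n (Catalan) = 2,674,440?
No
C_13 = C(26,13)/(13+1) = 10,400,600/14 = 742,900, which does not equal 2,674,440.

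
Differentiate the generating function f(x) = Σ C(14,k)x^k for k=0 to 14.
Term-by-term differentiation gives Σ k·C(14,k)x^{k-1} for k=1 to 14.

Answer: Σ k·C(14,k)x^(k-1) for k=1 to 14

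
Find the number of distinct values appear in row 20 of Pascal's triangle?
11

Explanation: Row 20 has entries C(20,0)..C(20,20); by symmetry C(20,k)=C(20,20-k), giving 11 distinct values.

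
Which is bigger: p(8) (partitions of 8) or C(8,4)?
Pentagonal recurrence p(n) = p(n−1) + p(n−2) − p(n−5) − p(n−7) + …: p(8) = p(7) + p(6) − p(3) − p(1) = 15 + 11 − 3 − 1 = 22; C(8,4) = 70.

Answer: C(8,4)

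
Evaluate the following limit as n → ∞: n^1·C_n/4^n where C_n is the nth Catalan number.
0
C_n ~ 4^n/(n^(3/2)√π), so n^1·C_n/4^n ~ n^(1 − 3/2)/√π → 0.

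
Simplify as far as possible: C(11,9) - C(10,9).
C(11,9) - C(10,9) = C(10,8) = 45.

Answer: 45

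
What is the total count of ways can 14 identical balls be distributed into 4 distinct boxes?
680

Working:
C(14+4-1, 4-1) = C(17, 3) = 680.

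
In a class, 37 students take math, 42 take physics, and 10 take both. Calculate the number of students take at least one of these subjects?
69
|A∪B| = |A|+|B|-|A∩B| = 37+42-10 = 69.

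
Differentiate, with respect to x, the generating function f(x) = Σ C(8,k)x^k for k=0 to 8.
Σ k·C(8,k)x^(k-1) for k=1 to 8

Reasoning: Term-by-term differentiation gives Σ k·C(8,k)x^{k-1} for k=1 to 8.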